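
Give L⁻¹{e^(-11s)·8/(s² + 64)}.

L⁻¹{8/(s² + 64)} = sin(8t). By the time shift theorem, L⁻¹{e^(-as)F(s)} = u(t-a)f(t-a) with a=11, so L⁻¹{e^(-11s)·8/(s² + 64)} = u(t-11)·sin(8(t-11))

Final answer: u(t-11)·sin(8(t-11))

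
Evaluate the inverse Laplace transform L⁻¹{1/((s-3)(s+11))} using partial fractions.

Decompose: A/(s-3) + B/(s+11). A = 1/14, B = -1/14. f(t) = (e^(3t) - e^(-11t))/14

Final answer: (e^(3t) - e^(-11t))/14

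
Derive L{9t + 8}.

L{9t + 8} = 9·L{t} + 8·L{1} = 9/s² + 8/s

Final answer: 9/s² + 8/s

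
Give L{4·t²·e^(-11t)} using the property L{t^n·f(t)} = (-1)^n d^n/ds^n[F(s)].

L{e^(-11t)} = 1/(s+11). d/ds[1/(s+11)] = -1/(s+11)². d²/ds²[1/(s+11)] = 2/(s+11)³. So L{t²·e^(-11t)} = (-1)² · 2/(s+11)³ = 2/(s+11)³. Then L{4·t²·e^(-11t)} = 4·2/(s+11)³ = 8/(s+11)³

Final answer: 8/(s+11)³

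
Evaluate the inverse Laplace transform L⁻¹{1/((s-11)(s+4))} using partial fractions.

Decompose: A/(s-11) + B/(s+4). A = 1/15, B = -1/15. f(t) = (e^(11t) - e^(-4t))/15

Final answer: (e^(11t) - e^(-4t))/15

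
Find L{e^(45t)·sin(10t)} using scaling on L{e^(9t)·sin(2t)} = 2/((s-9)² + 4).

Scaling with a=5: L{e^(45t)·sin(10t)} = (1/5) · 2/((s/5-9)² + 4). Simplifying: 10/((s-45)² + 100)

Final answer: 10/((s-45)² + 100)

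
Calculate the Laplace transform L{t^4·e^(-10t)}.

L{t^n·e^(at)} = n!/(s-a)^(n+1), so L{t^4·e^(-10t)} = 24/(s+10)^5

Final answer: 24/(s+10)^5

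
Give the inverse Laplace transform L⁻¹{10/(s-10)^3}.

L⁻¹{n!/(s-a)^(n+1)} = t^n·e^(at) with n=2, a=10. So L⁻¹{2/(s-10)^3} = t^2·e^(10t), and L⁻¹{10/(s-10)^3} = (10/2)·t^2·e^(10t) = 5·t^2·e^(10t)

Final answer: 5·t^2·e^(10t)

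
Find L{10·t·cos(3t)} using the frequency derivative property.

L{cos(3t)} = s/(s² + 9). Derivative: d/ds[s/(s² + 9)] = [(s² + 9) - s·2s]/(s² + 9)² = (9 - s²)/(s² + 9)². So L{t·cos(3t)} = -F'(s) = (s² - 9)/(s² + 9)². Then L{10·t·cos(3t)} = 10·(s² - 9)/(s² + 9)²

Final answer: 10·(s² - 9)/(s² + 9)²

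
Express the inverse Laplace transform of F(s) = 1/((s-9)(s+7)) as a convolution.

1/((s-9)(s+7)) = (1/(s-9))·(1/(s+7)) = L{e^(9t)}·L{e^(-7t)}. So f(t) = e^(9t)*e^(-7t) = ∫₀ᵗ e^(9τ)·e^(-7(t-τ)) dτ

Final answer: ∫₀ᵗ e^(9τ)·e^(-7(t-τ)) dτ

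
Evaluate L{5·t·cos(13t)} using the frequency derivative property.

L{cos(13t)} = s/(s² + 169). Derivative: d/ds[s/(s² + 169)] = [(s² + 169) - s·2s]/(s² + 169)² = (169 - s²)/(s² + 169)². So L{t·cos(13t)} = -F'(s) = (s² - 169)/(s² + 169)². Then L{5·t·cos(13t)} = 5·(s² - 169)/(s² + 169)²

Final answer: 5·(s² - 169)/(s² + 169)²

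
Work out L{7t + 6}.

L{7t + 6} = 7·L{t} + 6·L{1} = 7/s² + 6/s

Final answer: 7/s² + 6/s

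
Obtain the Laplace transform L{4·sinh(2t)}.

L{sinh(ωt)} = ω/(s² - ω²), so L{sinh(2t)} = 2/(s² - 4). Then L{4·sinh(2t)} = 4·2/(s² - 4) = 8/(s² - 4)

Final answer: 8/(s² - 4)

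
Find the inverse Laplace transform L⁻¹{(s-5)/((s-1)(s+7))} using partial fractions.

Using partial fractions, f(t) = (-4e^t + 12e^(-7t))/8

Final answer: (-4e^t + 12e^(-7t))/8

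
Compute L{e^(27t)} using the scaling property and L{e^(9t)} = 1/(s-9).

Using L{f(at)} = (1/a)F(s/a) with a=3 and f(t) = e^(9t): L{e^(27t)} = (1/3) · 1/((s/3)-9) = (1/3) · 3/(s-27) = 1/(s-27)

Final answer: 1/(s-27)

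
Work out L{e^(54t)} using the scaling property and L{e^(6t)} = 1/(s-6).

Using L{f(at)} = (1/a)F(s/a) with a=9 and f(t) = e^(6t): L{e^(54t)} = (1/9) · 1/((s/9)-6) = (1/9) · 9/(s-54) = 1/(s-54)

Final answer: 1/(s-54)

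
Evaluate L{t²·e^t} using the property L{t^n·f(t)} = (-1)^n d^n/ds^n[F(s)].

L{e^t} = 1/(s-1). d/ds[1/(s-1)] = -1/(s-1)². d²/ds²[1/(s-1)] = 2/(s-1)³. So L{t²·e^t} = (-1)² · 2/(s-1)³ = 2/(s-1)³

Final answer: 2/(s-1)³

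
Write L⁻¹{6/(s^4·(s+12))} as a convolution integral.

6/(s^4·(s+12)) = (6/s^4)·(1/(s+12)) = L{t^3}·L{e^(-12t)}. So f(t) = t^3*e^(-12t) = ∫₀ᵗ τ^3·e^(-12(t-τ)) dτ

Final answer: ∫₀ᵗ τ^3·e^(-12(t-τ)) dτ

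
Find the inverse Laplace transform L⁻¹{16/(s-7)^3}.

L⁻¹{n!/(s-a)^(n+1)} = t^n·e^(at) with n=2, a=7. So L⁻¹{2/(s-7)^3} = t^2·e^(7t), and L⁻¹{16/(s-7)^3} = (16/2)·t^2·e^(7t) = 8·t^2·e^(7t)

Final answer: 8·t^2·e^(7t)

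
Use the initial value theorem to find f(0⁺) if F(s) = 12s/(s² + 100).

f(0⁺) = lim_{s→∞} s·12s/(s² + 100) = lim_{s→∞} 12s²/(s² + 100) = 12

Final answer: 12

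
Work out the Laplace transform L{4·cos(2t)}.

L{cos(ωt)} = s/(s² + ω²), so L{cos(2t)} = s/(s² + 4). Then L{4·cos(2t)} = 4·s/(s² + 4) = 4s/(s² + 4)

Final answer: 4s/(s² + 4)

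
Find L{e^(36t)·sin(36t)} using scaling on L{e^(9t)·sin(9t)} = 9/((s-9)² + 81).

Scaling with a=4: L{e^(36t)·sin(36t)} = (1/4) · 9/((s/4-9)² + 81). Simplifying: 36/((s-36)² + 1296)

Final answer: 36/((s-36)² + 1296)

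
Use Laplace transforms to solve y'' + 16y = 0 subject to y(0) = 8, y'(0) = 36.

L{y''} + 16L{y} = 0. s²Y - 8s - 36 + 16Y = 0. Y(s² + 16) = 8s + 36. Y = (8s + 36)/(s² + 16). Inverting: y(t) = 8cos(4t) + 9sin(4t)

Final answer: y(t) = 8cos(4t) + 9sin(4t)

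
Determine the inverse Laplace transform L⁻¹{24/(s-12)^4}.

L⁻¹{n!/(s-a)^(n+1)} = t^n·e^(at) with n=3, a=12. So L⁻¹{6/(s-12)^4} = t^3·e^(12t), and L⁻¹{24/(s-12)^4} = (24/6)·t^3·e^(12t) = 4·t^3·e^(12t)

Final answer: 4·t^3·e^(12t)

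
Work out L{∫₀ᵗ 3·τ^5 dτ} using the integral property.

L{∫₀ᵗ f(τ)dτ} = F(s)/s with f(t) = 3t^5. F(s) = 360/s^6, so L{∫₀ᵗ 3·τ^5 dτ} = (360/s^6)/s = 360/s^7. (Check: ∫₀ᵗ 3·τ^5 dτ = 3t^6/6.)

Final answer: 360/s^7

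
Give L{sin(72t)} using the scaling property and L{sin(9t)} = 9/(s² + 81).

Using L{f(at)} = (1/a)F(s/a) with a=8: L{sin(72t)} = (1/8) · 9/((s/8)² + 81) = (1/8) · 9·64/(s² + 5184) = 72/(s² + 5184)

Final answer: 72/(s² + 5184)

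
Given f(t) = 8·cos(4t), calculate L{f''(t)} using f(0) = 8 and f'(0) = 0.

F(s) = 8s/(s² + 16). L{f''(t)} = s²F(s) - sf(0) - f'(0) = 8s³/(s² + 16) - 8s = (8s³ - 8s(s² + 16))/(s² + 16) = -128s/(s² + 16)

Final answer: -128s/(s² + 16)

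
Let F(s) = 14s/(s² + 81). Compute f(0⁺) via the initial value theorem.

f(0⁺) = lim_{s→∞} s·14s/(s² + 81) = lim_{s→∞} 14s²/(s² + 81) = 14

Final answer: 14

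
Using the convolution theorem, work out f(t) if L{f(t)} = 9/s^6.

9/s^6 = (9/s)·(1/s^5) = L{9}·L{t^4/24}. By convolution, f(t) = 9*t^4/24 = ∫₀ᵗ 9·τ^4/24 dτ = 9·t^5/120

Final answer: 9·t^5/120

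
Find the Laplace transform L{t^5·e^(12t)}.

L{t^n·e^(at)} = n!/(s-a)^(n+1), so L{t^5·e^(12t)} = 120/(s-12)^6

Final answer: 120/(s-12)^6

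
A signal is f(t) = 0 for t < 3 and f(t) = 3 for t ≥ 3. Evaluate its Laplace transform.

f(t) = 3·u(t-3). L{u(t-3)} = e^(-3s)/s, so L{f(t)} = 3·e^(-3s)/s

Final answer: 3·e^(-3s)/s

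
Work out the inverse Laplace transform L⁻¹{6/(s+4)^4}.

L⁻¹{n!/(s-a)^(n+1)} = t^n·e^(at), so L⁻¹{6/(s+4)^4} = t^3·e^(-4t)

Final answer: t^3·e^(-4t)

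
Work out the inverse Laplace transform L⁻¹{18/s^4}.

L⁻¹{n!/s^(n+1)} = t^n with n=3. So L⁻¹{6/s^4} = t^3, and L⁻¹{18/s^4} = (18/6)·t^3 = 3·t^3

Final answer: 3·t^3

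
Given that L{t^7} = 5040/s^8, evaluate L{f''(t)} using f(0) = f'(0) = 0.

L{f''(t)} = s²F(s) - sf(0) - f'(0) = s²·5040/s^8 - 0 - 0 = 5040/s^6

Final answer: 5040/s^6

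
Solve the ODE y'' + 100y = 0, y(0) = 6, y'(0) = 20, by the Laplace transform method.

L{y''} + 100L{y} = 0. s²Y - 6s - 20 + 100Y = 0. Y(s² + 100) = 6s + 20. Y = (6s + 20)/(s² + 100). Inverting: y(t) = 6cos(10t) + 2sin(10t)

Final answer: y(t) = 6cos(10t) + 2sin(10t)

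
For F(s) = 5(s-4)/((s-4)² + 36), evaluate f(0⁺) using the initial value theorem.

f(0⁺) = lim_{s→∞} sF(s) = lim_{s→∞} 5s(s-4)/((s-4)² + 36) = 5

Final answer: 5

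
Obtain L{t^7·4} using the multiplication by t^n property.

L{4} = 4/s. d^1/ds^1[1/s] = -1/s². d^2/ds^2[1/s] = 2/s^3. d^3/ds^3[1/s] = -6/s^4. d^4/ds^4[1/s] = 24/s^5. d^5/ds^5[1/s] = -120/s^6. d^6/ds^6[1/s] = 720/s^7. d^7/ds^7[1/s] = -5040/s^8. So L{t^7} = (-1)^{7}·-5040/s^8 = 5040/s^8. Then L{t^7·4} = 4·5040/s^8 = 20160/s^8

Final answer: 20160/s^8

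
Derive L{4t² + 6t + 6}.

L{4t² + 6t + 6} = 4·2/s³ + 6/s² + 6/s = 8/s³ + 6/s² + 6/s

Final answer: 8/s³ + 6/s² + 6/s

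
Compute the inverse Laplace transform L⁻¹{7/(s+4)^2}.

L⁻¹{n!/(s-a)^(n+1)} = t^n·e^(at) with n=1, a=-4. So L⁻¹{1/(s+4)^2} = t·e^(-4t), and L⁻¹{7/(s+4)^2} = (7/1)·t·e^(-4t) = 7·t·e^(-4t)

Final answer: 7·t·e^(-4t)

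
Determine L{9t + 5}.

L{9t + 5} = 9·L{t} + 5·L{1} = 9/s² + 5/s

Final answer: 9/s² + 5/s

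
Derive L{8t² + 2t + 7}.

L{8t² + 2t + 7} = 8·2/s³ + 2/s² + 7/s = 16/s³ + 2/s² + 7/s

Final answer: 16/s³ + 2/s² + 7/s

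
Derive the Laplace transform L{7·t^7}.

L{t^n} = n!/s^(n+1), so L{t^7} = 5040/s^8. Then L{7·t^7} = 7·5040/s^8 = 35280/s^8

Final answer: 35280/s^8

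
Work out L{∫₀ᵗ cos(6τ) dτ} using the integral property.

L{∫₀ᵗ f(τ)dτ} = F(s)/s with F(s) = s/(s² + 36), so the result is (s/(s² + 36))/s = 1/(s² + 36)

Final answer: 1/(s² + 36)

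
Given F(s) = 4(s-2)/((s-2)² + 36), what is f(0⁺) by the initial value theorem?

f(0⁺) = lim_{s→∞} sF(s) = lim_{s→∞} 4s(s-2)/((s-2)² + 36) = 4

Final answer: 4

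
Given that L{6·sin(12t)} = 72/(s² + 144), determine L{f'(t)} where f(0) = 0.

L{f'(t)} = s·F(s) - f(0) = s·72/(s² + 144) - 0 = 72s/(s² + 144)

Final answer: 72s/(s² + 144)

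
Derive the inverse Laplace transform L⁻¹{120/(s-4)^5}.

L⁻¹{n!/(s-a)^(n+1)} = t^n·e^(at) with n=4, a=4. So L⁻¹{24/(s-4)^5} = t^4·e^(4t), and L⁻¹{120/(s-4)^5} = (120/24)·t^4·e^(4t) = 5·t^4·e^(4t)

Final answer: 5·t^4·e^(4t)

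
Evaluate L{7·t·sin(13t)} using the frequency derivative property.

L{sin(13t)} = 13/(s² + 169). By L{t·f(t)} = -F'(s): -d/ds[13/(s² + 169)] = -(13)·(-2s)/(s² + 169)² = 26s/(s² + 169)². Then L{7·t·sin(13t)} = 7·26s/(s² + 169)² = 182s/(s² + 169)²

Final answer: 182s/(s² + 169)²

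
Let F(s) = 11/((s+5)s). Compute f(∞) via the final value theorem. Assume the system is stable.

f(∞) = lim_{s→0} sF(s) = lim_{s→0} 11/(s+5) = 11/5

Final answer: 11/5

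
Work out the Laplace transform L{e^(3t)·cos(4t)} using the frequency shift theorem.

Frequency shift: L{e^(at)f(t)} = F(s-a). L{e^(3t)·cos(4t)} = (s-3)/((s-3)² + 16)

Final answer: (s-3)/((s-3)² + 16)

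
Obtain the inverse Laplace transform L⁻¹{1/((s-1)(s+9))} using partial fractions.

Decompose: A/(s-1) + B/(s+9). A = 1/10, B = -1/10. f(t) = (e^t - e^(-9t))/10

Final answer: (e^t - e^(-9t))/10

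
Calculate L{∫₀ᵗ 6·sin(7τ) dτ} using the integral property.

L{∫₀ᵗ f(τ)dτ} = F(s)/s with F(s) = 42/(s² + 49), so the result is (42/(s² + 49))/s = 42/(s(s² + 49))

Final answer: 42/(s(s² + 49))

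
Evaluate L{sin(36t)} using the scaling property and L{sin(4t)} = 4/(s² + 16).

Using L{f(at)} = (1/a)F(s/a) with a=9: L{sin(36t)} = (1/9) · 4/((s/9)² + 16) = (1/9) · 4·81/(s² + 1296) = 36/(s² + 1296)

Final answer: 36/(s² + 1296)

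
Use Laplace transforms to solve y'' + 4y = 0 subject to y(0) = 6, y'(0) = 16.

L{y''} + 4L{y} = 0. s²Y - 6s - 16 + 4Y = 0. Y(s² + 4) = 6s + 16. Y = (6s + 16)/(s² + 4). Inverting: y(t) = 6cos(2t) + 8sin(2t)

Final answer: y(t) = 6cos(2t) + 8sin(2t)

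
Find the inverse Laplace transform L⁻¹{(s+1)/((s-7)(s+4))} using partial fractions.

Using partial fractions, f(t) = (8e^(7t) + 3e^(-4t))/11

Final answer: (8e^(7t) + 3e^(-4t))/11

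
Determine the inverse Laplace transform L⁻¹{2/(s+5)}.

L⁻¹{1/(s-a)} = e^(at), so L⁻¹{1/(s+5)} = e^(-5t), and L⁻¹{2/(s+5)} = 2·e^(-5t)

Final answer: 2·e^(-5t)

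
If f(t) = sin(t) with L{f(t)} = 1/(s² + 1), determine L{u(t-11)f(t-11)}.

Time shift theorem: L{u(t-a)f(t-a)} = e^(-as)F(s). Here a=11, F(s) = 1/(s² + 1), so L{u(t-11)f(t-11)} = e^(-11s)·1/(s² + 1)

Final answer: e^(-11s)·1/(s² + 1)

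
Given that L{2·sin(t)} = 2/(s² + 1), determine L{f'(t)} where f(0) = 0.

L{f'(t)} = s·F(s) - f(0) = s·2/(s² + 1) - 0 = 2s/(s² + 1)

Final answer: 2s/(s² + 1)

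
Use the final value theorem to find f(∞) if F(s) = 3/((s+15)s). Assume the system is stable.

f(∞) = lim_{s→0} sF(s) = lim_{s→0} 3/(s+15) = 1/5

Final answer: 1/5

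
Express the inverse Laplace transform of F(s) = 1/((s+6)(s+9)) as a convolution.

1/((s+6)(s+9)) = (1/(s+6))·(1/(s+9)) = L{e^(-6t)}·L{e^(-9t)}. So f(t) = e^(-6t)*e^(-9t) = ∫₀ᵗ e^(-6τ)·e^(-9(t-τ)) dτ

Final answer: ∫₀ᵗ e^(-6τ)·e^(-9(t-τ)) dτ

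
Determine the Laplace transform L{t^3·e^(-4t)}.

L{t^n·e^(at)} = n!/(s-a)^(n+1), so L{t^3·e^(-4t)} = 6/(s+4)^4

Final answer: 6/(s+4)^4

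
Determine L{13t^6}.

L{t^n} = n!/s^(n+1). So L{13t^6} = 13·6!/s^7 = 9360/s^7

Final answer: 9360/s^7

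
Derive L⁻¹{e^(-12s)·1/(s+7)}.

L⁻¹{1/(s+7)} = e^(-7t). By the time shift theorem, L⁻¹{e^(-as)F(s)} = u(t-a)f(t-a) with a=12, so L⁻¹{e^(-12s)·1/(s+7)} = u(t-12)·e^(-7(t-12))

Final answer: u(t-12)·e^(-7(t-12))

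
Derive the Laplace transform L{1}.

L{1} = 1 · L{1} = 1/s

Final answer: 1/s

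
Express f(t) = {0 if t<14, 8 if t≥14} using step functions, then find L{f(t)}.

f(t) = 8·u(t-14). L{u(t-14)} = e^(-14s)/s, so L{f(t)} = 8·e^(-14s)/s

Final answer: 8·e^(-14s)/s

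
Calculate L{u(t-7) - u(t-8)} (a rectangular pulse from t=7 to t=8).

L{u(t-a)} = e^(-as)/s. L{u(t-7) - u(t-8)} = (e^(-7s) - e^(-8s))/s

Final answer: (e^(-7s) - e^(-8s))/s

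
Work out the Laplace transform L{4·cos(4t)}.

L{cos(ωt)} = s/(s² + ω²), so L{cos(4t)} = s/(s² + 16). Then L{4·cos(4t)} = 4·s/(s² + 16) = 4s/(s² + 16)

Final answer: 4s/(s² + 16)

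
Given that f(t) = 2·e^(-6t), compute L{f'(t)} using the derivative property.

f(0) = 2, F(s) = 2/(s+6). L{f'(t)} = s·F(s) - f(0) = 2s/(s+6) - 2 = (2s - 2(s+6))/(s+6) = -12/(s+6)

Final answer: -12/(s+6)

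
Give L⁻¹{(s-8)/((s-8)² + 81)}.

Using frequency shift: L⁻¹{(s-a)/((s-a)² + b²)} = e^(at)cos(bt). Here a=8, b=9

Final answer: e^(8t)·cos(9t)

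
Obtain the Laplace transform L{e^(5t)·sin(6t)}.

L{e^(at)·sin(ωt)} = ω/((s-a)² + ω²), so L{e^(5t)·sin(6t)} = 6/((s-5)² + 36)

Final answer: 6/((s-5)² + 36)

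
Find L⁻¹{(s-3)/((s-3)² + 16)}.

Using frequency shift: L⁻¹{(s-a)/((s-a)² + b²)} = e^(at)cos(bt). Here a=3, b=4

Final answer: e^(3t)·cos(4t)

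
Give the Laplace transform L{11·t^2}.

L{t^n} = n!/s^(n+1), so L{t^2} = 2/s^3. Then L{11·t^2} = 11·2/s^3 = 22/s^3

Final answer: 22/s^3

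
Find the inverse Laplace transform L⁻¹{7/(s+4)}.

L⁻¹{1/(s-a)} = e^(at), so L⁻¹{1/(s+4)} = e^(-4t), and L⁻¹{7/(s+4)} = 7·e^(-4t)

Final answer: 7·e^(-4t)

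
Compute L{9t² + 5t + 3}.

L{9t² + 5t + 3} = 9·2/s³ + 5/s² + 3/s = 18/s³ + 5/s² + 3/s

Final answer: 18/s³ + 5/s² + 3/s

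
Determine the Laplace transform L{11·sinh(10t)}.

L{sinh(ωt)} = ω/(s² - ω²), so L{sinh(10t)} = 10/(s² - 100). Then L{11·sinh(10t)} = 11·10/(s² - 100) = 110/(s² - 100)

Final answer: 110/(s² - 100)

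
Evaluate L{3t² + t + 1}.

L{3t² + t + 1} = 3·2/s³ + 1/s² + 1/s = 6/s³ + 1/s² + 1/s

Final answer: 6/s³ + 1/s² + 1/s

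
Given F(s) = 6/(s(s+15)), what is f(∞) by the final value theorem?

f(∞) = lim_{s→0} s·6/(s(s+15)) = lim_{s→0} 6/(s+15) = 6/15 = 2/5

Final answer: 2/5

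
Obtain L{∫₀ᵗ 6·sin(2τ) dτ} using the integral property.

L{∫₀ᵗ f(τ)dτ} = F(s)/s with F(s) = 12/(s² + 4), so the result is (12/(s² + 4))/s = 12/(s(s² + 4))

Final answer: 12/(s(s² + 4))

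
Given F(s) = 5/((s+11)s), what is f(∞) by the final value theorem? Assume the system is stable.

f(∞) = lim_{s→0} sF(s) = lim_{s→0} 5/(s+11) = 5/11

Final answer: 5/11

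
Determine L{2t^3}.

L{t^n} = n!/s^(n+1). So L{2t^3} = 2·3!/s^4 = 12/s^4

Final answer: 12/s^4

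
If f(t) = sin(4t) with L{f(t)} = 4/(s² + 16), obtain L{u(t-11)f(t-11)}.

Time shift theorem: L{u(t-a)f(t-a)} = e^(-as)F(s). Here a=11, F(s) = 4/(s² + 16), so L{u(t-11)f(t-11)} = e^(-11s)·4/(s² + 16)

Final answer: e^(-11s)·4/(s² + 16)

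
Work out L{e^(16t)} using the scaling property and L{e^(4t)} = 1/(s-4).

Using L{f(at)} = (1/a)F(s/a) with a=4 and f(t) = e^(4t): L{e^(16t)} = (1/4) · 1/((s/4)-4) = (1/4) · 4/(s-16) = 1/(s-16)

Final answer: 1/(s-16)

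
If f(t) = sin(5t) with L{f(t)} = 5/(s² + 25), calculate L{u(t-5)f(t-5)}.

Time shift theorem: L{u(t-a)f(t-a)} = e^(-as)F(s). Here a=5, F(s) = 5/(s² + 25), so L{u(t-5)f(t-5)} = e^(-5s)·5/(s² + 25)

Final answer: e^(-5s)·5/(s² + 25)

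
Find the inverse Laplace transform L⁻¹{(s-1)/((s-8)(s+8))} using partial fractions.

Using partial fractions, f(t) = (7e^(8t) + 9e^(-8t))/16

Final answer: (7e^(8t) + 9e^(-8t))/16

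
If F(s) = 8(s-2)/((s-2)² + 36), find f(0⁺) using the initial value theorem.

f(0⁺) = lim_{s→∞} sF(s) = lim_{s→∞} 8s(s-2)/((s-2)² + 36) = 8

Final answer: 8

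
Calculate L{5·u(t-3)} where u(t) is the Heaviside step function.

L{u(t-a)} = e^(-as)/s. Here a=3, so L{u(t-3)} = e^(-3s)/s, and L{5·u(t-3)} = 5·e^(-3s)/s

Final answer: 5·e^(-3s)/s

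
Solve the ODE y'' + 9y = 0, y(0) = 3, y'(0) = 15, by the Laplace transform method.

L{y''} + 9L{y} = 0. s²Y - 3s - 15 + 9Y = 0. Y(s² + 9) = 3s + 15. Y = (3s + 15)/(s² + 9). Inverting: y(t) = 3cos(3t) + 5sin(3t)

Final answer: y(t) = 3cos(3t) + 5sin(3t)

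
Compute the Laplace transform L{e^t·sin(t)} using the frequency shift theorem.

Frequency shift: L{e^(at)f(t)} = F(s-a). L{e^t·sin(t)} = 1/((s-1)² + 1)

Final answer: 1/((s-1)² + 1)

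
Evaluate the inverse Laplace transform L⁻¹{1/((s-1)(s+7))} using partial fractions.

Decompose: A/(s-1) + B/(s+7). A = 1/8, B = -1/8. f(t) = (e^t - e^(-7t))/8

Final answer: (e^t - e^(-7t))/8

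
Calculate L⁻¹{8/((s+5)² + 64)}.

Form: b/((s-a)² + b²) → e^(at)sin(bt). With a=-5, b=8

Final answer: e^(-5t)·sin(8t)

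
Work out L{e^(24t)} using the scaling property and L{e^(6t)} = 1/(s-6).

Using L{f(at)} = (1/a)F(s/a) with a=4 and f(t) = e^(6t): L{e^(24t)} = (1/4) · 1/((s/4)-6) = (1/4) · 4/(s-24) = 1/(s-24)

Final answer: 1/(s-24)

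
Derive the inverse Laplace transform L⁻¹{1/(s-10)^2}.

L⁻¹{n!/(s-a)^(n+1)} = t^n·e^(at), so L⁻¹{1/(s-10)^2} = t·e^(10t)

Final answer: t·e^(10t)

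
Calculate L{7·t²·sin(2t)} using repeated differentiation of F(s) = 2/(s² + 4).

F(s) = 2/(s² + 4). F'(s) = -4s/(s² + 4)². F''(s) = -4(4 - 3s²)/(s² + 4)³ = (12s² - 16)/(s² + 4)³. So L{t²·sin(2t)} = (-1)² F''(s) = (12s² - 16)/(s² + 4)³. Then L{7·t²·sin(2t)} = 7·(12s² - 16)/(s² + 4)³ = (84s² - 112)/(s² + 4)³

Final answer: (84s² - 112)/(s² + 4)³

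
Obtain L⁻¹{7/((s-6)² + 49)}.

Form: b/((s-a)² + b²) → e^(at)sin(bt). With a=6, b=7

Final answer: e^(6t)·sin(7t)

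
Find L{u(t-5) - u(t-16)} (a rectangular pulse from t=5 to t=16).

L{u(t-a)} = e^(-as)/s. L{u(t-5) - u(t-16)} = (e^(-5s) - e^(-16s))/s

Final answer: (e^(-5s) - e^(-16s))/s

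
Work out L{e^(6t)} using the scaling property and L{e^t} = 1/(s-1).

Using L{f(at)} = (1/a)F(s/a) with a=6 and f(t) = e^t: L{e^(6t)} = (1/6) · 1/((s/6)-1) = (1/6) · 6/(s-6) = 1/(s-6)

Final answer: 1/(s-6)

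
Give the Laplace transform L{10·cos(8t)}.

L{cos(ωt)} = s/(s² + ω²), so L{cos(8t)} = s/(s² + 64). Then L{10·cos(8t)} = 10·s/(s² + 64) = 10s/(s² + 64)

Final answer: 10s/(s² + 64)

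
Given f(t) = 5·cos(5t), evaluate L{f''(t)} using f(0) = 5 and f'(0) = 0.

F(s) = 5s/(s² + 25). L{f''(t)} = s²F(s) - sf(0) - f'(0) = 5s³/(s² + 25) - 5s = (5s³ - 5s(s² + 25))/(s² + 25) = -125s/(s² + 25)

Final answer: -125s/(s² + 25)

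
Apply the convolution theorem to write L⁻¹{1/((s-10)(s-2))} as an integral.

1/((s-10)(s-2)) = (1/(s-10))·(1/(s-2)) = L{e^(10t)}·L{e^(2t)}. So f(t) = e^(10t)*e^(2t) = ∫₀ᵗ e^(10τ)·e^(2(t-τ)) dτ

Final answer: ∫₀ᵗ e^(10τ)·e^(2(t-τ)) dτ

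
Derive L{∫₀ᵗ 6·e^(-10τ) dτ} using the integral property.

L{∫₀ᵗ f(τ)dτ} = F(s)/s with F(s) = 6/(s+10), so L{∫₀ᵗ 6·e^(-10τ) dτ} = 6/(s(s+10))

Final answer: 6/(s(s+10))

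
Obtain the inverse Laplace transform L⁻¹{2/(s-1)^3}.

L⁻¹{n!/(s-a)^(n+1)} = t^n·e^(at) with n=2, a=1. So L⁻¹{2/(s-1)^3} = t^2·e^t

Final answer: t^2·e^t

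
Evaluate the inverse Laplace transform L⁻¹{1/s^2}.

L⁻¹{n!/s^(n+1)} = t^n with n=1. So L⁻¹{1/s^2} = t

Final answer: t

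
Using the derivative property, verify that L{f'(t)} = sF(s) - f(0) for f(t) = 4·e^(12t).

f'(t) = 48e^(12t). Direct: L{f'(t)} = 48/(s-12). Property: s·4/(s-12) - 4 = (4s - 4(s-12))/(s-12) = 48/(s-12). ✓

Final answer: 48/(s-12)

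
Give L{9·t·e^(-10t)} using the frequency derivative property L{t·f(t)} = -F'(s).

L{e^(-10t)} = 1/(s+10). By frequency derivative: L{t·e^(-10t)} = -d/ds[1/(s+10)] = -(-1)/(s+10)² = 1/(s+10)². Then L{9·t·e^(-10t)} = 9·1/(s+10)² = 9/(s+10)²

Final answer: 9/(s+10)²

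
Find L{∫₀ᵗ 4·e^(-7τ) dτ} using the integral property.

L{∫₀ᵗ f(τ)dτ} = F(s)/s with F(s) = 4/(s+7), so L{∫₀ᵗ 4·e^(-7τ) dτ} = 4/(s(s+7))

Final answer: 4/(s(s+7))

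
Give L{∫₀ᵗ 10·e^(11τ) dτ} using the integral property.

L{∫₀ᵗ f(τ)dτ} = F(s)/s with F(s) = 10/(s-11), so L{∫₀ᵗ 10·e^(11τ) dτ} = 10/(s(s-11))

Final answer: 10/(s(s-11))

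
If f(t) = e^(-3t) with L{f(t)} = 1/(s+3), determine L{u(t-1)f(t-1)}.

Time shift theorem: L{u(t-a)f(t-a)} = e^(-as)F(s). Here a=1, F(s) = 1/(s+3), so L{u(t-1)f(t-1)} = e^(-s)·1/(s+3)

Final answer: e^(-s)·1/(s+3)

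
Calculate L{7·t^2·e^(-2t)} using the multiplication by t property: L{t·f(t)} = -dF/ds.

Using L{t^n·e^(at)} = n!/(s-a)^(n+1), L{t^2·e^(-2t)} = 2/(s+2)^3, so L{7·t^2·e^(-2t)} = 7·2/(s+2)^3 = 14/(s+2)^3

Final answer: 14/(s+2)^3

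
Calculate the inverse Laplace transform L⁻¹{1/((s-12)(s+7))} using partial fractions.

Decompose: A/(s-12) + B/(s+7). A = 1/19, B = -1/19. f(t) = (e^(12t) - e^(-7t))/19

Final answer: (e^(12t) - e^(-7t))/19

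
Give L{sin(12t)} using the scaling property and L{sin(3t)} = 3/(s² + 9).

Using L{f(at)} = (1/a)F(s/a) with a=4: L{sin(12t)} = (1/4) · 3/((s/4)² + 9) = (1/4) · 3·16/(s² + 144) = 12/(s² + 144)

Final answer: 12/(s² + 144)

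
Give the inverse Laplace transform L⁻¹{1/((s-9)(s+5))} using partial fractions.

Decompose: A/(s-9) + B/(s+5). A = 1/14, B = -1/14. f(t) = (e^(9t) - e^(-5t))/14

Final answer: (e^(9t) - e^(-5t))/14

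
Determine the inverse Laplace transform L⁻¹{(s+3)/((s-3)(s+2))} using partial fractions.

Using partial fractions, f(t) = (6e^(3t) - e^(-2t))/5

Final answer: (6e^(3t) - e^(-2t))/5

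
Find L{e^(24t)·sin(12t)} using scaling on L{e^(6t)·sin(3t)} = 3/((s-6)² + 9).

Scaling with a=4: L{e^(24t)·sin(12t)} = (1/4) · 3/((s/4-6)² + 9). Simplifying: 12/((s-24)² + 144)

Final answer: 12/((s-24)² + 144)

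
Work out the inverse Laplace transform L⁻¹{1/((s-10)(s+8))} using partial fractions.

Decompose: A/(s-10) + B/(s+8). A = 1/18, B = -1/18. f(t) = (e^(10t) - e^(-8t))/18

Final answer: (e^(10t) - e^(-8t))/18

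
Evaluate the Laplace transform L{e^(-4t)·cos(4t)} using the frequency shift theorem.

Frequency shift: L{e^(at)f(t)} = F(s-a). L{e^(-4t)·cos(4t)} = (s+4)/((s+4)² + 16)

Final answer: (s+4)/((s+4)² + 16)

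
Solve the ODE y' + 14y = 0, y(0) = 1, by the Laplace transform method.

L{y'} + 14L{y} = 0. sY - 1 + 14Y = 0. Y(s+14) = 1. Y = 1/(s+14)

Final answer: y(t) = e^(-14t)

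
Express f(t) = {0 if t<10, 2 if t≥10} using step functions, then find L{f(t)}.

f(t) = 2·u(t-10). L{u(t-10)} = e^(-10s)/s, so L{f(t)} = 2·e^(-10s)/s

Final answer: 2·e^(-10s)/s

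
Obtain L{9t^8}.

L{t^n} = n!/s^(n+1). So L{9t^8} = 9·8!/s^9 = 362880/s^9

Final answer: 362880/s^9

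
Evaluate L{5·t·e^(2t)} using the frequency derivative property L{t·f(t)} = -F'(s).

L{e^(2t)} = 1/(s-2). By frequency derivative: L{t·e^(2t)} = -d/ds[1/(s-2)] = -(-1)/(s-2)² = 1/(s-2)². Then L{5·t·e^(2t)} = 5·1/(s-2)² = 5/(s-2)²

Final answer: 5/(s-2)²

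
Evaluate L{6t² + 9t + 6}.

L{6t² + 9t + 6} = 6·2/s³ + 9/s² + 6/s = 12/s³ + 9/s² + 6/s

Final answer: 12/s³ + 9/s² + 6/s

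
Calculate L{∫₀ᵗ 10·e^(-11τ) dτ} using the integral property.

L{∫₀ᵗ f(τ)dτ} = F(s)/s with F(s) = 10/(s+11), so L{∫₀ᵗ 10·e^(-11τ) dτ} = 10/(s(s+11))

Final answer: 10/(s(s+11))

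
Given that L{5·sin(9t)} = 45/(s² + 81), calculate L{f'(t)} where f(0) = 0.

L{f'(t)} = s·F(s) - f(0) = s·45/(s² + 81) - 0 = 45s/(s² + 81)

Final answer: 45s/(s² + 81)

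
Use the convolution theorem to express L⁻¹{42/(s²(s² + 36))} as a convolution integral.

42/(s²(s² + 36)) = (1/s²)·(42/(s² + 36)) = L{t}·L{7·sin(6t)}. So f(t) = t*(7·sin(6t)) = ∫₀ᵗ 7τ·sin(6(t-τ)) dτ

Final answer: ∫₀ᵗ 7τ·sin(6(t-τ)) dτ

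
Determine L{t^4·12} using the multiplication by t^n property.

L{12} = 12/s. d^1/ds^1[1/s] = -1/s². d^2/ds^2[1/s] = 2/s^3. d^3/ds^3[1/s] = -6/s^4. d^4/ds^4[1/s] = 24/s^5. So L{t^4} = (-1)^{4}·24/s^5 = 24/s^5. Then L{t^4·12} = 12·24/s^5 = 288/s^5

Final answer: 288/s^5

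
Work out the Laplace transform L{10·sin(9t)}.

L{sin(ωt)} = ω/(s² + ω²), so L{sin(9t)} = 9/(s² + 81). Then L{10·sin(9t)} = 10·9/(s² + 81) = 90/(s² + 81)

Final answer: 90/(s² + 81)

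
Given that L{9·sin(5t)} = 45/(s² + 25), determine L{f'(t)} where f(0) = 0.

L{f'(t)} = s·F(s) - f(0) = s·45/(s² + 25) - 0 = 45s/(s² + 25)

Final answer: 45s/(s² + 25)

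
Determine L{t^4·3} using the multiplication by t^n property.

L{3} = 3/s. d^1/ds^1[1/s] = -1/s². d^2/ds^2[1/s] = 2/s^3. d^3/ds^3[1/s] = -6/s^4. d^4/ds^4[1/s] = 24/s^5. So L{t^4} = (-1)^{4}·24/s^5 = 24/s^5. Then L{t^4·3} = 3·24/s^5 = 72/s^5

Final answer: 72/s^5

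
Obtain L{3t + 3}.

L{3t + 3} = 3·L{t} + 3·L{1} = 3/s² + 3/s

Final answer: 3/s² + 3/s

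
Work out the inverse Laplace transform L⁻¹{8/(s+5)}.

L⁻¹{1/(s-a)} = e^(at), so L⁻¹{1/(s+5)} = e^(-5t), and L⁻¹{8/(s+5)} = 8·e^(-5t)

Final answer: 8·e^(-5t)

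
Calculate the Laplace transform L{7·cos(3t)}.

L{cos(ωt)} = s/(s² + ω²), so L{cos(3t)} = s/(s² + 9). Then L{7·cos(3t)} = 7·s/(s² + 9) = 7s/(s² + 9)

Final answer: 7s/(s² + 9)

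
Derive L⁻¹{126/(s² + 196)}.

This is the form c·a/(s² + a²) with a = 14, c = 9. L⁻¹ = 9·sin(14t)

Final answer: 9·sin(14t)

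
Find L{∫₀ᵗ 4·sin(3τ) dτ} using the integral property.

L{∫₀ᵗ f(τ)dτ} = F(s)/s with F(s) = 12/(s² + 9), so the result is (12/(s² + 9))/s = 12/(s(s² + 9))

Final answer: 12/(s(s² + 9))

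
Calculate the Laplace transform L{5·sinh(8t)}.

L{sinh(ωt)} = ω/(s² - ω²), so L{sinh(8t)} = 8/(s² - 64). Then L{5·sinh(8t)} = 5·8/(s² - 64) = 40/(s² - 64)

Final answer: 40/(s² - 64)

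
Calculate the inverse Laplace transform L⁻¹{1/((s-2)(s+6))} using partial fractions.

Decompose: A/(s-2) + B/(s+6). A = 1/8, B = -1/8. f(t) = (e^(2t) - e^(-6t))/8

Final answer: (e^(2t) - e^(-6t))/8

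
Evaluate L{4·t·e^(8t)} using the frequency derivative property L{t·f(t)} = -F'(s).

L{e^(8t)} = 1/(s-8). By frequency derivative: L{t·e^(8t)} = -d/ds[1/(s-8)] = -(-1)/(s-8)² = 1/(s-8)². Then L{4·t·e^(8t)} = 4·1/(s-8)² = 4/(s-8)²

Final answer: 4/(s-8)²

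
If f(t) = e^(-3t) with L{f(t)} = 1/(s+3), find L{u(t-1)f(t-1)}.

Time shift theorem: L{u(t-a)f(t-a)} = e^(-as)F(s). Here a=1, F(s) = 1/(s+3), so L{u(t-1)f(t-1)} = e^(-s)·1/(s+3)

Final answer: e^(-s)·1/(s+3)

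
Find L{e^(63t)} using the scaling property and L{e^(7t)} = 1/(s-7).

Using L{f(at)} = (1/a)F(s/a) with a=9 and f(t) = e^(7t): L{e^(63t)} = (1/9) · 1/((s/9)-7) = (1/9) · 9/(s-63) = 1/(s-63)

Final answer: 1/(s-63)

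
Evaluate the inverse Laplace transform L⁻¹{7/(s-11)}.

L⁻¹{1/(s-a)} = e^(at), so L⁻¹{1/(s-11)} = e^(11t), and L⁻¹{7/(s-11)} = 7·e^(11t)

Final answer: 7·e^(11t)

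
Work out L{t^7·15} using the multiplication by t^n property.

L{15} = 15/s. d^1/ds^1[1/s] = -1/s². d^2/ds^2[1/s] = 2/s^3. d^3/ds^3[1/s] = -6/s^4. d^4/ds^4[1/s] = 24/s^5. d^5/ds^5[1/s] = -120/s^6. d^6/ds^6[1/s] = 720/s^7. d^7/ds^7[1/s] = -5040/s^8. So L{t^7} = (-1)^{7}·-5040/s^8 = 5040/s^8. Then L{t^7·15} = 15·5040/s^8 = 75600/s^8

Final answer: 75600/s^8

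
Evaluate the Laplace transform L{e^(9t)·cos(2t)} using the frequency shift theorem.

Frequency shift: L{e^(at)f(t)} = F(s-a). L{e^(9t)·cos(2t)} = (s-9)/((s-9)² + 4)

Final answer: (s-9)/((s-9)² + 4)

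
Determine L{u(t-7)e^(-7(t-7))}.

u(t-a)f(t-a) with f(t)=e^(-7t). L{e^(-7t)} = 1/(s+7). By time shift: e^(-7s)/(s+7)

Final answer: e^(-7s)/(s+7)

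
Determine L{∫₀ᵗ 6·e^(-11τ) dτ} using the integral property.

L{∫₀ᵗ f(τ)dτ} = F(s)/s with F(s) = 6/(s+11), so L{∫₀ᵗ 6·e^(-11τ) dτ} = 6/(s(s+11))

Final answer: 6/(s(s+11))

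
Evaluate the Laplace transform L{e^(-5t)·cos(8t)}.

L{e^(at)·cos(ωt)} = (s-a)/((s-a)² + ω²), so L{e^(-5t)·cos(8t)} = (s+5)/((s+5)² + 64)

Final answer: (s+5)/((s+5)² + 64)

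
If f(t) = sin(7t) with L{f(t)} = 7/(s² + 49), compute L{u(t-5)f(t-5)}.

Time shift theorem: L{u(t-a)f(t-a)} = e^(-as)F(s). Here a=5, F(s) = 7/(s² + 49), so L{u(t-5)f(t-5)} = e^(-5s)·7/(s² + 49)

Final answer: e^(-5s)·7/(s² + 49)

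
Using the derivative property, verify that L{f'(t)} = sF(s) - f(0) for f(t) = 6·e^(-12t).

f'(t) = -72e^(-12t). Direct: L{f'(t)} = -72/(s+12). Property: s·6/(s+12) - 6 = (6s - 6(s+12))/(s+12) = -72/(s+12). ✓

Final answer: -72/(s+12)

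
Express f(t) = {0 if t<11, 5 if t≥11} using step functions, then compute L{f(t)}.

f(t) = 5·u(t-11). L{u(t-11)} = e^(-11s)/s, so L{f(t)} = 5·e^(-11s)/s

Final answer: 5·e^(-11s)/s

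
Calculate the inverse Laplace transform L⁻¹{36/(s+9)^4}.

L⁻¹{n!/(s-a)^(n+1)} = t^n·e^(at) with n=3, a=-9. So L⁻¹{6/(s+9)^4} = t^3·e^(-9t), and L⁻¹{36/(s+9)^4} = (36/6)·t^3·e^(-9t) = 6·t^3·e^(-9t)

Final answer: 6·t^3·e^(-9t)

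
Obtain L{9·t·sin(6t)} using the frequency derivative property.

L{sin(6t)} = 6/(s² + 36). By L{t·f(t)} = -F'(s): -d/ds[6/(s² + 36)] = -(6)·(-2s)/(s² + 36)² = 12s/(s² + 36)². Then L{9·t·sin(6t)} = 9·12s/(s² + 36)² = 108s/(s² + 36)²

Final answer: 108s/(s² + 36)²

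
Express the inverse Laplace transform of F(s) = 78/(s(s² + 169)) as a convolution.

78/(s(s² + 169)) = (1/s)·(78/(s² + 169)) = L{1}·L{6·sin(13t)}. So f(t) = 1*(6·sin(13t)) = ∫₀ᵗ 6·sin(13τ) dτ

Final answer: ∫₀ᵗ 6·sin(13τ) dτ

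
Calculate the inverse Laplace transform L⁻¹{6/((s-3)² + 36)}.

Using frequency shift, L⁻¹{6/((s-3)² + 36)} = e^(3t)·sin(6t)

Final answer: e^(3t)·sin(6t)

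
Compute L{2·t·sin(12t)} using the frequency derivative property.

L{sin(12t)} = 12/(s² + 144). By L{t·f(t)} = -F'(s): -d/ds[12/(s² + 144)] = -(12)·(-2s)/(s² + 144)² = 24s/(s² + 144)². Then L{2·t·sin(12t)} = 2·24s/(s² + 144)² = 48s/(s² + 144)²

Final answer: 48s/(s² + 144)²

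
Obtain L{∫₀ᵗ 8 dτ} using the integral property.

L{∫₀ᵗ f(τ)dτ} = F(s)/s with f(t) = 8. F(s) = 8/s, so L{∫₀ᵗ 8 dτ} = (8/s)/s = 8/s². (Check: ∫₀ᵗ 8 dτ = 8t.)

Final answer: 8/s²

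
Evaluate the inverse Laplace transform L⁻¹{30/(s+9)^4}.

L⁻¹{n!/(s-a)^(n+1)} = t^n·e^(at) with n=3, a=-9. So L⁻¹{6/(s+9)^4} = t^3·e^(-9t), and L⁻¹{30/(s+9)^4} = (30/6)·t^3·e^(-9t) = 5·t^3·e^(-9t)

Final answer: 5·t^3·e^(-9t)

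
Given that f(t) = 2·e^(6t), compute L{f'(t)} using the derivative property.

f(0) = 2, F(s) = 2/(s-6). L{f'(t)} = s·F(s) - f(0) = 2s/(s-6) - 2 = (2s - 2(s-6))/(s-6) = 12/(s-6)

Final answer: 12/(s-6)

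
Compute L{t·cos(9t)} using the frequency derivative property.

L{cos(9t)} = s/(s² + 81). Derivative: d/ds[s/(s² + 81)] = [(s² + 81) - s·2s]/(s² + 81)² = (81 - s²)/(s² + 81)². So L{t·cos(9t)} = -F'(s) = (s² - 81)/(s² + 81)²

Final answer: (s² - 81)/(s² + 81)²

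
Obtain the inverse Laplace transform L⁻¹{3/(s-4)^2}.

L⁻¹{n!/(s-a)^(n+1)} = t^n·e^(at) with n=1, a=4. So L⁻¹{1/(s-4)^2} = t·e^(4t), and L⁻¹{3/(s-4)^2} = (3/1)·t·e^(4t) = 3·t·e^(4t)

Final answer: 3·t·e^(4t)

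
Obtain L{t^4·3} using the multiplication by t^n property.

L{3} = 3/s. d^1/ds^1[1/s] = -1/s². d^2/ds^2[1/s] = 2/s^3. d^3/ds^3[1/s] = -6/s^4. d^4/ds^4[1/s] = 24/s^5. So L{t^4} = (-1)^{4}·24/s^5 = 24/s^5. Then L{t^4·3} = 3·24/s^5 = 72/s^5

Final answer: 72/s^5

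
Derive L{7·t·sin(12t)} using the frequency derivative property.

L{sin(12t)} = 12/(s² + 144). By L{t·f(t)} = -F'(s): -d/ds[12/(s² + 144)] = -(12)·(-2s)/(s² + 144)² = 24s/(s² + 144)². Then L{7·t·sin(12t)} = 7·24s/(s² + 144)² = 168s/(s² + 144)²

Final answer: 168s/(s² + 144)²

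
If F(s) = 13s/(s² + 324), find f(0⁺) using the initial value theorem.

f(0⁺) = lim_{s→∞} s·13s/(s² + 324) = lim_{s→∞} 13s²/(s² + 324) = 13

Final answer: 13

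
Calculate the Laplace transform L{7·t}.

L{t^n} = n!/s^(n+1), so L{t} = 1/s^2. Then L{7·t} = 7·1/s^2 = 7/s^2

Final answer: 7/s^2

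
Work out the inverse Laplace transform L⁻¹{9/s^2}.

L⁻¹{n!/s^(n+1)} = t^n with n=1. So L⁻¹{1/s^2} = t, and L⁻¹{9/s^2} = (9/1)·t = 9·t

Final answer: 9·t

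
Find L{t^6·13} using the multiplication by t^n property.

L{13} = 13/s. d^1/ds^1[1/s] = -1/s². d^2/ds^2[1/s] = 2/s^3. d^3/ds^3[1/s] = -6/s^4. d^4/ds^4[1/s] = 24/s^5. d^5/ds^5[1/s] = -120/s^6. d^6/ds^6[1/s] = 720/s^7. So L{t^6} = (-1)^{6}·720/s^7 = 720/s^7. Then L{t^6·13} = 13·720/s^7 = 9360/s^7

Final answer: 9360/s^7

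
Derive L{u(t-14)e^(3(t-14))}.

u(t-a)f(t-a) with f(t)=e^(3t). L{e^(3t)} = 1/(s-3). By time shift: e^(-14s)/(s-3)

Final answer: e^(-14s)/(s-3)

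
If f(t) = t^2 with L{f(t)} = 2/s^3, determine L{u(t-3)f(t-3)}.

Time shift theorem: L{u(t-a)f(t-a)} = e^(-as)F(s). Here a=3, F(s) = 2/s^3, so L{u(t-3)f(t-3)} = e^(-3s)·2/s^3

Final answer: e^(-3s)·2/s^3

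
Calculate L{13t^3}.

L{t^n} = n!/s^(n+1). So L{13t^3} = 13·3!/s^4 = 78/s^4

Final answer: 78/s^4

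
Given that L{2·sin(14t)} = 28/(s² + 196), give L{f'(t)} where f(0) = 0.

L{f'(t)} = s·F(s) - f(0) = s·28/(s² + 196) - 0 = 28s/(s² + 196)

Final answer: 28s/(s² + 196)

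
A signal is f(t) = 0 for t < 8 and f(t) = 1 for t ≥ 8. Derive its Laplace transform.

f(t) = u(t-8). L{u(t-8)} = e^(-8s)/s, so L{f(t)} = e^(-8s)/s

Final answer: e^(-8s)/s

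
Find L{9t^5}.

L{t^n} = n!/s^(n+1). So L{9t^5} = 9·5!/s^6 = 1080/s^6

Final answer: 1080/s^6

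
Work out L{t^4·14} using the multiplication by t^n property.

L{14} = 14/s. d^1/ds^1[1/s] = -1/s². d^2/ds^2[1/s] = 2/s^3. d^3/ds^3[1/s] = -6/s^4. d^4/ds^4[1/s] = 24/s^5. So L{t^4} = (-1)^{4}·24/s^5 = 24/s^5. Then L{t^4·14} = 14·24/s^5 = 336/s^5

Final answer: 336/s^5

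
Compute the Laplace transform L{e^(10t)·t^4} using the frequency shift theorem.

L{e^(at)·t^n} = n!/(s-a)^(n+1), so L{e^(10t)·t^4} = 24/(s-10)^5

Final answer: 24/(s-10)^5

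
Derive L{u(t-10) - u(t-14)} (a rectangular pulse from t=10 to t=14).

L{u(t-a)} = e^(-as)/s. L{u(t-10) - u(t-14)} = (e^(-10s) - e^(-14s))/s

Final answer: (e^(-10s) - e^(-14s))/s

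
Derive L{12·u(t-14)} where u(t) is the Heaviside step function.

L{u(t-a)} = e^(-as)/s. Here a=14, so L{u(t-14)} = e^(-14s)/s, and L{12·u(t-14)} = 12·e^(-14s)/s

Final answer: 12·e^(-14s)/s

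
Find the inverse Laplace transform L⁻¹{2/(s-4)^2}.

L⁻¹{n!/(s-a)^(n+1)} = t^n·e^(at) with n=1, a=4. So L⁻¹{1/(s-4)^2} = t·e^(4t), and L⁻¹{2/(s-4)^2} = (2/1)·t·e^(4t) = 2·t·e^(4t)

Final answer: 2·t·e^(4t)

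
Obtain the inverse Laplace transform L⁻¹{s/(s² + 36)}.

L⁻¹{s/(s² + 36)} = cos(6t)

Final answer: cos(6t)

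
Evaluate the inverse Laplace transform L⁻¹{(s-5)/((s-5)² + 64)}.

Using frequency shift, L⁻¹{(s-5)/((s-5)² + 64)} = e^(5t)·cos(8t)

Final answer: e^(5t)·cos(8t)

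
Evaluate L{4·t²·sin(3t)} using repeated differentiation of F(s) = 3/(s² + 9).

F(s) = 3/(s² + 9). F'(s) = -6s/(s² + 9)². F''(s) = -6(9 - 3s²)/(s² + 9)³ = (18s² - 54)/(s² + 9)³. So L{t²·sin(3t)} = (-1)² F''(s) = (18s² - 54)/(s² + 9)³. Then L{4·t²·sin(3t)} = 4·(18s² - 54)/(s² + 9)³ = (72s² - 216)/(s² + 9)³

Final answer: (72s² - 216)/(s² + 9)³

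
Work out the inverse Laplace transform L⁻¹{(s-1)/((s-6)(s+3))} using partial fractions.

Using partial fractions, f(t) = (5e^(6t) + 4e^(-3t))/9

Final answer: (5e^(6t) + 4e^(-3t))/9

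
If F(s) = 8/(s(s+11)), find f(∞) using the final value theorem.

f(∞) = lim_{s→0} s·8/(s(s+11)) = lim_{s→0} 8/(s+11) = 8/11 = 8/11

Final answer: 8/11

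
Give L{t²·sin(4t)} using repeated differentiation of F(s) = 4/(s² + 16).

F(s) = 4/(s² + 16). F'(s) = -8s/(s² + 16)². F''(s) = -8(16 - 3s²)/(s² + 16)³ = (24s² - 128)/(s² + 16)³. So L{t²·sin(4t)} = (-1)² F''(s) = (24s² - 128)/(s² + 16)³

Final answer: (24s² - 128)/(s² + 16)³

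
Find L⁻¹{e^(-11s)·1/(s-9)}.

L⁻¹{1/(s-9)} = e^(9t). By the time shift theorem, L⁻¹{e^(-as)F(s)} = u(t-a)f(t-a) with a=11, so L⁻¹{e^(-11s)·1/(s-9)} = u(t-11)·e^(9(t-11))

Final answer: u(t-11)·e^(9(t-11))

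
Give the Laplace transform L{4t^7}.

L{4t^7} = 4 · L{t^7} = 4 · 5040/s^8 = 20160/s^8

Final answer: 20160/s^8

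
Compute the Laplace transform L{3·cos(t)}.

L{cos(ωt)} = s/(s² + ω²), so L{cos(t)} = s/(s² + 1). Then L{3·cos(t)} = 3·s/(s² + 1) = 3s/(s² + 1)

Final answer: 3s/(s² + 1)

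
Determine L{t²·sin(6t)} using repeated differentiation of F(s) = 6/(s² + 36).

F(s) = 6/(s² + 36). F'(s) = -12s/(s² + 36)². F''(s) = -12(36 - 3s²)/(s² + 36)³ = (36s² - 432)/(s² + 36)³. So L{t²·sin(6t)} = (-1)² F''(s) = (36s² - 432)/(s² + 36)³

Final answer: (36s² - 432)/(s² + 36)³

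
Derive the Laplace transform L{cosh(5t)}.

L{cosh(ωt)} = s/(s² - ω²), so L{cosh(5t)} = s/(s² - 25)

Final answer: s/(s² - 25)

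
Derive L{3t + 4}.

L{3t + 4} = 3·L{t} + 4·L{1} = 3/s² + 4/s

Final answer: 3/s² + 4/s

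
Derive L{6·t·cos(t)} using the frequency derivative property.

L{cos(t)} = s/(s² + 1). Derivative: d/ds[s/(s² + 1)] = [(s² + 1) - s·2s]/(s² + 1)² = (1 - s²)/(s² + 1)². So L{t·cos(t)} = -F'(s) = (s² - 1)/(s² + 1)². Then L{6·t·cos(t)} = 6·(s² - 1)/(s² + 1)²

Final answer: 6·(s² - 1)/(s² + 1)²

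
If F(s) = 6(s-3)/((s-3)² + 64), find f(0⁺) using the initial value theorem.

f(0⁺) = lim_{s→∞} sF(s) = lim_{s→∞} 6s(s-3)/((s-3)² + 64) = 6

Final answer: 6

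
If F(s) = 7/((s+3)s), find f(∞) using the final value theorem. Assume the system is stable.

f(∞) = lim_{s→0} sF(s) = lim_{s→0} 7/(s+3) = 7/3

Final answer: 7/3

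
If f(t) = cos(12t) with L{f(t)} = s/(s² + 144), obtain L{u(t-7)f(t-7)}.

Time shift theorem: L{u(t-a)f(t-a)} = e^(-as)F(s). Here a=7, F(s) = s/(s² + 144), so L{u(t-7)f(t-7)} = e^(-7s)·s/(s² + 144)

Final answer: e^(-7s)·s/(s² + 144)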